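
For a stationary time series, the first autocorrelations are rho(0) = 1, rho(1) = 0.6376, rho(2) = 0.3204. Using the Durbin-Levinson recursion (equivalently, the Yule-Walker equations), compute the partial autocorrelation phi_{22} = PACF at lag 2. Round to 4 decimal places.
\phi_{22} = -0.1451

The PACF at lag k is phi_{kk}, the last component of the solution
to the Yule-Walker system G_k phi = r_k where
  (G_k)_{ij} = rho(|i - j|), (r_k)_i = rho(i), i,j = 1..k.
Equivalently, Durbin-Levinson gives phi_{kk} iteratively:
  phi_{11} = rho(1)
  phi_{kk} = [rho(k) - sum_{j=1..k-1} phi_{k-1,j} rho(k-j)]
            / [1 - sum_{j=1..k-1} phi_{k-1,j} rho(j)],
  phi_{k,j} = phi_{k-1,j} - phi_{kk} phi_{k-1,k-j},  j = 1..k-1.
Step k = 1:
  phi_11 = rho(1) = 0.6376.
Step k = 2:
  phi_22 = [rho(2) - phi_11 rho(1)] / [1 - phi_11 rho(1)] = [0.3204 - (0.6376)(0.6376)] / [1 - (0.6376)(0.6376)]
         = -0.08613376 / 0.59346624 = -0.1451.
Therefore phi_{22} = -0.1451.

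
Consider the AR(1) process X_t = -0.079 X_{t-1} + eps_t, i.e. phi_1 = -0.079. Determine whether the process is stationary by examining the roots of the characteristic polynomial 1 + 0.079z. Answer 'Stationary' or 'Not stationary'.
\text{Stationary}

The AR(p) characteristic polynomial is P(z) = 1 + 0.079z.
Stationarity requires all roots to lie outside the unit circle, i.e. |z| > 1 for every root.
This is linear in z: 1 + (0.079) z = 0  =>  z = -1/(0.079) = -12.658228,  |z| = 12.658228.
Moduli of all roots: 12.6582.
All moduli strictly greater than 1? Yes.
Verdict: Stationary.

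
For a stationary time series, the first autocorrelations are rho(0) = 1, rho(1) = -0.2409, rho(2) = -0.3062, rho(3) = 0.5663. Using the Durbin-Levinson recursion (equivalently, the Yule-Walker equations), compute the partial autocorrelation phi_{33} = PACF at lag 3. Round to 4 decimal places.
\phi_{33} = 0.4629

The PACF at lag k is phi_{kk}, the last component of the solution
to the Yule-Walker system G_k phi = r_k where
  (G_k)_{ij} = rho(|i - j|), (r_k)_i = rho(i), i,j = 1..k.
Equivalently, Durbin-Levinson gives phi_{kk} iteratively:
  phi_{11} = rho(1)
  phi_{kk} = [rho(k) - sum_{j=1..k-1} phi_{k-1,j} rho(k-j)]
            / [1 - sum_{j=1..k-1} phi_{k-1,j} rho(j)],
  phi_{k,j} = phi_{k-1,j} - phi_{kk} phi_{k-1,k-j},  j = 1..k-1.
Step k = 1:
  phi_11 = rho(1) = -0.2409.
Step k = 2:
  phi_22 = [rho(2) - phi_11 rho(1)] / [1 - phi_11 rho(1)] = [-0.3062 - (-0.2409)(-0.2409)] / [1 - (-0.2409)(-0.2409)]
         = -0.36423281 / 0.94196719 = -0.386673.
  Update: phi_21 = phi_11 - phi_22 phi_11 = -0.2409 - (-0.386673)(-0.2409) = -0.334049.
Step k = 3:
  phi_33 = [rho(3) - phi_21 rho(2) - phi_22 rho(1)] / [1 - phi_21 rho(1) - phi_22 rho(2)]
    numerator   = 0.5663 - (-0.334049)(-0.3062) - (-0.386673)(-0.2409) = 0.37086467
    denominator = 1 - (-0.334049)(-0.2409) - (-0.386673)(-0.3062) = 0.80112838
  phi_33 = 0.37086467 / 0.80112838 = 0.4629.
Therefore phi_{33} = 0.4629.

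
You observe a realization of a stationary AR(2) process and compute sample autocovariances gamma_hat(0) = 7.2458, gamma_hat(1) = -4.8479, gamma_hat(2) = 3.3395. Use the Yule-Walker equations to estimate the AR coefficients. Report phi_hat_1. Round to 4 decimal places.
\hat\phi_{1} = -0.6530

The Yule-Walker equations for an AR(p) process read, in matrix form,
  Gamma_p phi = r_p,   with   (Gamma_p)_{ij} = gamma(|i - j|),
                       (r_p)_i = gamma(i),   i,j = 1..p.
Substitute the sample gammas (Toeplitz matrix and right-hand side of size 2):
  Gamma_p = [[7.2458, -4.8479], [-4.8479, 7.2458]]
  r_p     = [-4.8479, 3.3395]
Written out:
  7.2458 phi_1 - 4.8479 phi_2 = -4.8479
  -4.8479 phi_1 + 7.2458 phi_2 = 3.3395
Solve by Cramer's rule:
  det = gamma(0)^2 - gamma(1)^2 = (7.2458)^2 - (-4.8479)^2 = 52.50161764 - 23.50213441 = 28.99948323
  phi_hat_1 = [gamma(1) gamma(0) - gamma(1) gamma(2)] / det = [(-4.8479)(7.2458) - (-4.8479)(3.3395)] / 28.99948323 = -18.93735177 / 28.99948323 = -0.653
  phi_hat_2 = [gamma(0) gamma(2) - gamma(1)^2] / det = [(7.2458)(3.3395) - (-4.8479)^2] / 28.99948323 = 0.69521469 / 28.99948323 = 0.024
So phi_hat = [-0.6530, 0.0240].
Therefore phi_hat_1 = -0.6530.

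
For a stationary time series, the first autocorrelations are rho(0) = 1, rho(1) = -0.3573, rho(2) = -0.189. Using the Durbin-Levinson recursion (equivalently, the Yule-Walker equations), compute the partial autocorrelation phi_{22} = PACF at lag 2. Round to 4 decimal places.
\phi_{22} = -0.3630

The PACF at lag k is phi_{kk}, the last component of the solution
to the Yule-Walker system G_k phi = r_k where
  (G_k)_{ij} = rho(|i - j|), (r_k)_i = rho(i), i,j = 1..k.
Equivalently, Durbin-Levinson gives phi_{kk} iteratively:
  phi_{11} = rho(1)
  phi_{kk} = [rho(k) - sum_{j=1..k-1} phi_{k-1,j} rho(k-j)]
            / [1 - sum_{j=1..k-1} phi_{k-1,j} rho(j)],
  phi_{k,j} = phi_{k-1,j} - phi_{kk} phi_{k-1,k-j},  j = 1..k-1.
Step k = 1:
  phi_11 = rho(1) = -0.3573.
Step k = 2:
  phi_22 = [rho(2) - phi_11 rho(1)] / [1 - phi_11 rho(1)] = [-0.189 - (-0.3573)(-0.3573)] / [1 - (-0.3573)(-0.3573)]
         = -0.31666329 / 0.87233671 = -0.363.
Therefore phi_{22} = -0.3630.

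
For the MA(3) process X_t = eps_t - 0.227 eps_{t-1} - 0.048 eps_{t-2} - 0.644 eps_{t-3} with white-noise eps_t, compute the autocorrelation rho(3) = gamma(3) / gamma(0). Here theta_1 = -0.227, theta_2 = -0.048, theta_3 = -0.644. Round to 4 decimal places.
\rho(3) = -0.4385

For an MA(q) process with theta_0 = 1, the autocovariance is
  gamma(k) = sigma^2 * sum_{i=0..q-k} theta_i * theta_{i+k},
and rho(k) = gamma(k) / gamma(0). Sigma^2 cancels.
  numerator   = (1)*(-0.644) = -0.644.
  denominator = (1)^2 + (-0.227)^2 + (-0.048)^2 + (-0.644)^2 = 1.468569.
  rho(3) = -0.644 / 1.468569 = -0.4385.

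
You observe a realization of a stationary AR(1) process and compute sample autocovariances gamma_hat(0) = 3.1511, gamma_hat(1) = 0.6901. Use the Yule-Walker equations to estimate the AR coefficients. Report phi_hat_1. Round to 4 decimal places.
\hat\phi_{1} = 0.2190

The Yule-Walker equations for an AR(p) process read, in matrix form,
  Gamma_p phi = r_p,   with   (Gamma_p)_{ij} = gamma(|i - j|),
                       (r_p)_i = gamma(i),   i,j = 1..p.
Substitute the sample gammas (Toeplitz matrix and right-hand side of size 1):
  Gamma_p = [[3.1511]]
  r_p     = [0.6901]
With p = 1 this is the single equation gamma(0) phi_1 = gamma(1):
  phi_hat_1 = gamma(1) / gamma(0) = 0.6901 / 3.1511 = 0.2190.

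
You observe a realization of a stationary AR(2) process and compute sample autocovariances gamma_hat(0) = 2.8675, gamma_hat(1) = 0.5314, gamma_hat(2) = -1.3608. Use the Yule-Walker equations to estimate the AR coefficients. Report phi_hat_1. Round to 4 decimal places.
\hat\phi_{1} = 0.2830

The Yule-Walker equations for an AR(p) process read, in matrix form,
  Gamma_p phi = r_p,   with   (Gamma_p)_{ij} = gamma(|i - j|),
                       (r_p)_i = gamma(i),   i,j = 1..p.
Substitute the sample gammas (Toeplitz matrix and right-hand side of size 2):
  Gamma_p = [[2.8675, 0.5314], [0.5314, 2.8675]]
  r_p     = [0.5314, -1.3608]
Written out:
  2.8675 phi_1 + 0.5314 phi_2 = 0.5314
  0.5314 phi_1 + 2.8675 phi_2 = -1.3608
Solve by Cramer's rule:
  det = gamma(0)^2 - gamma(1)^2 = (2.8675)^2 - (0.5314)^2 = 8.22255625 - 0.28238596 = 7.94017029
  phi_hat_1 = [gamma(1) gamma(0) - gamma(1) gamma(2)] / det = [(0.5314)(2.8675) - (0.5314)(-1.3608)] / 7.94017029 = 2.24691862 / 7.94017029 = 0.283
  phi_hat_2 = [gamma(0) gamma(2) - gamma(1)^2] / det = [(2.8675)(-1.3608) - (0.5314)^2] / 7.94017029 = -4.18447996 / 7.94017029 = -0.527
So phi_hat = [0.2830, -0.5270].
Therefore phi_hat_1 = 0.2830.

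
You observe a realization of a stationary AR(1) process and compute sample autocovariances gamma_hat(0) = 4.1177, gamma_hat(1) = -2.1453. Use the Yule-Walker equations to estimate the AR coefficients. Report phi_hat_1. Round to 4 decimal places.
\hat\phi_{1} = -0.5210

The Yule-Walker equations for an AR(p) process read, in matrix form,
  Gamma_p phi = r_p,   with   (Gamma_p)_{ij} = gamma(|i - j|),
                       (r_p)_i = gamma(i),   i,j = 1..p.
Substitute the sample gammas (Toeplitz matrix and right-hand side of size 1):
  Gamma_p = [[4.1177]]
  r_p     = [-2.1453]
With p = 1 this is the single equation gamma(0) phi_1 = gamma(1):
  phi_hat_1 = gamma(1) / gamma(0) = -2.1453 / 4.1177 = -0.5210.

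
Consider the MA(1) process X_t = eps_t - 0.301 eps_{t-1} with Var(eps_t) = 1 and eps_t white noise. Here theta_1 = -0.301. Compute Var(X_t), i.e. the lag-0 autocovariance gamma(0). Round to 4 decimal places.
\gamma(0) = 1.0906

For an MA(q) process X_t = eps_t + sum_i theta_i eps_{t-i} with
Var(eps_t) = sigma^2, the variance is
  gamma(0) = sigma^2 * (1 + sum_i theta_i^2).
  sum_i theta_i^2 = (-0.301)^2 = 0.090601.
  gamma(0) = 1 * (1 + 0.090601) = 1 * 1.090601 = 1.090601, which rounds to 1.0906.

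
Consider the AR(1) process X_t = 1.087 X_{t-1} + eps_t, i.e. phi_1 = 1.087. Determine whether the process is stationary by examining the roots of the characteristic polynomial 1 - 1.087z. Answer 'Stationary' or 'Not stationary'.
\text{Not stationary}

The AR(p) characteristic polynomial is P(z) = 1 - 1.087z.
Stationarity requires all roots to lie outside the unit circle, i.e. |z| > 1 for every root.
This is linear in z: 1 + (-1.087) z = 0  =>  z = -1/(-1.087) = 0.919963,  |z| = 0.919963.
Moduli of all roots: 0.9200.
All moduli strictly greater than 1? No.
Verdict: Not stationary.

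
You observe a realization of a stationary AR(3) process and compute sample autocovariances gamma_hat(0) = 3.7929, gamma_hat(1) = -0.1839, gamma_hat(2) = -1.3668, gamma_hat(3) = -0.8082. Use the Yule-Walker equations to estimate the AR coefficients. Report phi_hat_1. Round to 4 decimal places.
\hat\phi_{1} = -0.1730

The Yule-Walker equations for an AR(p) process read, in matrix form,
  Gamma_p phi = r_p,   with   (Gamma_p)_{ij} = gamma(|i - j|),
                       (r_p)_i = gamma(i),   i,j = 1..p.
Substitute the sample gammas (Toeplitz matrix and right-hand side of size 3):
  Gamma_p = [[3.7929, -0.1839, -1.3668], [-0.1839, 3.7929, -0.1839], [-1.3668, -0.1839, 3.7929]]
  r_p     = [-0.1839, -1.3668, -0.8082]
Written out (R1..R3):
  (R1) 3.7929 phi_1 - 0.1839 phi_2 - 1.3668 phi_3 = -0.1839
  (R2) -0.1839 phi_1 + 3.7929 phi_2 - 0.1839 phi_3 = -1.3668
  (R3) -1.3668 phi_1 - 0.1839 phi_2 + 3.7929 phi_3 = -0.8082
Gaussian elimination:
  R2 <- R2 - (-0.1839/3.7929) R1 = R2 - (-0.048485) R1:  3.783984 phi_2 - 0.25017 phi_3 = -1.375716
  R3 <- R3 - (-1.3668/3.7929) R1 = R3 - (-0.360358) R1:  -0.25017 phi_2 + 3.300363 phi_3 = -0.87447
  R3 <- R3 - (-0.25017/3.783984) R2 = R3 - (-0.066113) R2:  3.283824 phi_3 = -0.965422
Back-substitution:
  phi_hat_3 = -0.965422 / 3.283824 = -0.293993
  phi_hat_2 = (-1.375716 - (-0.25017)(-0.293993)) / 3.783984 = -0.383
  phi_hat_1 = (-0.1839 - (-0.1839)(-0.383) - (-1.3668)(-0.293993)) / 3.7929 = -0.172998
So phi_hat = [-0.1730, -0.3830, -0.2940].
Therefore phi_hat_1 = -0.1730.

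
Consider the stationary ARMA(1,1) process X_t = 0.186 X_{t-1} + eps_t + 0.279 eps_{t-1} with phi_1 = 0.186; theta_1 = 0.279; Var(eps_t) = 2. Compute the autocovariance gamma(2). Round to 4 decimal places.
\gamma(2) = 0.1885

Multiply the model equation by X_{t-k} and take expectations. With theta_0 = psi_0 = 1 and psi_j the MA(infinity) weights, this gives
  gamma(k) - sum_i phi_i gamma(k-i) = c_k,
  c_k = sigma^2 * sum_{j=k..q} theta_j psi_{j-k}   (c_k = 0 for k > q),
using gamma(-m) = gamma(m).
psi-weights needed (psi_j = theta_j + sum_i phi_i psi_{j-i}):
  psi_1 = theta_1 + phi_1 = 0.279 + (0.186) = 0.465
Right-hand sides:
  c_0 = sigma^2 (1 + theta_1 psi_1) = 2 * (1 + (0.279)(0.465)) = 2 * 1.129735 = 2.25947
  c_1 = sigma^2 theta_1 = 2 * (0.279) = 0.558
  c_2 = 0
Equations for k = 0 and k = 1 (AR order 1):
  gamma(0) = phi_1 gamma(1) + c_0
  gamma(1) = phi_1 gamma(0) + c_1
Substituting the second into the first: gamma(0) (1 - phi_1^2) = c_0 + phi_1 c_1, so
  gamma(0) = (c_0 + phi_1 c_1) / (1 - phi_1^2) = (2.25947 + (0.186)(0.558)) / (1 - (0.186)^2) = 2.363258 / 0.965404 = 2.447947.
  gamma(1) = phi_1 gamma(0) + c_1 = (0.186)(2.447947) + (0.558) = 1.013318.
For k = 2 (> q): gamma(2) = phi_1 gamma(1) = (0.186)(1.013318) = 0.188477.
Therefore gamma(2) = 0.1885 (to 4 decimal places).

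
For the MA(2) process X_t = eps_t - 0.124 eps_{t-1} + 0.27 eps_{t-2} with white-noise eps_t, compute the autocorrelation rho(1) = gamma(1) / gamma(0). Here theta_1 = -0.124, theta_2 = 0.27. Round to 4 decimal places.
\rho(1) = -0.1447

For an MA(q) process with theta_0 = 1, the autocovariance is
  gamma(k) = sigma^2 * sum_{i=0..q-k} theta_i * theta_{i+k},
and rho(k) = gamma(k) / gamma(0). Sigma^2 cancels.
  numerator   = (1)*(-0.124) + (-0.124)*(0.27) = -0.15748.
  denominator = (1)^2 + (-0.124)^2 + (0.27)^2 = 1.088276.
  rho(1) = -0.15748 / 1.088276 = -0.1447.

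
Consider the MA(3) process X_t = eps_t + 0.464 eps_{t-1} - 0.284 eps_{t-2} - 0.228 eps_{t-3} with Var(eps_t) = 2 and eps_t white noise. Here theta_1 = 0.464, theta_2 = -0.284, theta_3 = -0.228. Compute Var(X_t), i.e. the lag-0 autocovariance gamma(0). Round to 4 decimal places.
\gamma(0) = 2.6959

For an MA(q) process X_t = eps_t + sum_i theta_i eps_{t-i} with
Var(eps_t) = sigma^2, the variance is
  gamma(0) = sigma^2 * (1 + sum_i theta_i^2).
  sum_i theta_i^2 = (0.464)^2 + (-0.284)^2 + (-0.228)^2 = 0.215296 + 0.080656 + 0.051984 = 0.347936.
  gamma(0) = 2 * (1 + 0.347936) = 2 * 1.347936 = 2.695872, which rounds to 2.6959.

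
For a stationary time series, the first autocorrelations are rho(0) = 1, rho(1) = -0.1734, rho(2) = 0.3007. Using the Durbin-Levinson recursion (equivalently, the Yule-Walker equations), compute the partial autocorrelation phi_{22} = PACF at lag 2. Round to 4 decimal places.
\phi_{22} = 0.2790

The PACF at lag k is phi_{kk}, the last component of the solution
to the Yule-Walker system G_k phi = r_k where
  (G_k)_{ij} = rho(|i - j|), (r_k)_i = rho(i), i,j = 1..k.
Equivalently, Durbin-Levinson gives phi_{kk} iteratively:
  phi_{11} = rho(1)
  phi_{kk} = [rho(k) - sum_{j=1..k-1} phi_{k-1,j} rho(k-j)]
            / [1 - sum_{j=1..k-1} phi_{k-1,j} rho(j)],
  phi_{k,j} = phi_{k-1,j} - phi_{kk} phi_{k-1,k-j},  j = 1..k-1.
Step k = 1:
  phi_11 = rho(1) = -0.1734.
Step k = 2:
  phi_22 = [rho(2) - phi_11 rho(1)] / [1 - phi_11 rho(1)] = [0.3007 - (-0.1734)(-0.1734)] / [1 - (-0.1734)(-0.1734)]
         = 0.27063244 / 0.96993244 = 0.279.
Therefore phi_{22} = 0.2790.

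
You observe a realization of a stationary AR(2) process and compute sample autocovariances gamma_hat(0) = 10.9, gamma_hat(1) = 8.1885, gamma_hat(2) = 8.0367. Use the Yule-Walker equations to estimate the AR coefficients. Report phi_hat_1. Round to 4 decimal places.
\hat\phi_{1} = 0.4530

The Yule-Walker equations for an AR(p) process read, in matrix form,
  Gamma_p phi = r_p,   with   (Gamma_p)_{ij} = gamma(|i - j|),
                       (r_p)_i = gamma(i),   i,j = 1..p.
Substitute the sample gammas (Toeplitz matrix and right-hand side of size 2):
  Gamma_p = [[10.9, 8.1885], [8.1885, 10.9]]
  r_p     = [8.1885, 8.0367]
Written out:
  10.9 phi_1 + 8.1885 phi_2 = 8.1885
  8.1885 phi_1 + 10.9 phi_2 = 8.0367
Solve by Cramer's rule:
  det = gamma(0)^2 - gamma(1)^2 = (10.9)^2 - (8.1885)^2 = 118.81 - 67.05153225 = 51.75846775
  phi_hat_1 = [gamma(1) gamma(0) - gamma(1) gamma(2)] / det = [(8.1885)(10.9) - (8.1885)(8.0367)] / 51.75846775 = 23.44613205 / 51.75846775 = 0.453
  phi_hat_2 = [gamma(0) gamma(2) - gamma(1)^2] / det = [(10.9)(8.0367) - (8.1885)^2] / 51.75846775 = 20.54849775 / 51.75846775 = 0.397
So phi_hat = [0.4530, 0.3970].
Therefore phi_hat_1 = 0.4530.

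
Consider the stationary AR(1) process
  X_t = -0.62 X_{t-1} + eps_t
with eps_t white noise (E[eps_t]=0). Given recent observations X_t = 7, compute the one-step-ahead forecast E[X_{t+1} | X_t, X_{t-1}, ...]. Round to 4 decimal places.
E[X_{t+1} \mid \mathcal F_t] = -4.3400

For an AR(p) model X_t = c + sum_i phi_i X_{t-i} + eps_t, the
one-step-ahead conditional mean is
  E[X_{t+1} | X_t, ...] = c + sum_i phi_i X_{t+1-i}.
Substitute known values:
  E[X_{t+1} | ...] = (-0.62) * (7)
                   = -4.3400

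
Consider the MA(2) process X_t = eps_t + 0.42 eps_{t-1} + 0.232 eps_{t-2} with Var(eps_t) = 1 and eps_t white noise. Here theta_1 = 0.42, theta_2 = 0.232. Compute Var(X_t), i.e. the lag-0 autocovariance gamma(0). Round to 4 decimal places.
\gamma(0) = 1.2302

For an MA(q) process X_t = eps_t + sum_i theta_i eps_{t-i} with
Var(eps_t) = sigma^2, the variance is
  gamma(0) = sigma^2 * (1 + sum_i theta_i^2).
  sum_i theta_i^2 = (0.42)^2 + (0.232)^2 = 0.1764 + 0.053824 = 0.230224.
  gamma(0) = 1 * (1 + 0.230224) = 1 * 1.230224 = 1.230224, which rounds to 1.2302.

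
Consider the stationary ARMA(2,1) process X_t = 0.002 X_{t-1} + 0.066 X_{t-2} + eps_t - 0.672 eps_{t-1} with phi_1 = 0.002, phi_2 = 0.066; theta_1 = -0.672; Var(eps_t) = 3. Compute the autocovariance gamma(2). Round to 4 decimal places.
\gamma(2) = 0.2838

Multiply the model equation by X_{t-k} and take expectations. With theta_0 = psi_0 = 1 and psi_j the MA(infinity) weights, this gives
  gamma(k) - sum_i phi_i gamma(k-i) = c_k,
  c_k = sigma^2 * sum_{j=k..q} theta_j psi_{j-k}   (c_k = 0 for k > q),
using gamma(-m) = gamma(m).
psi-weights needed (psi_j = theta_j + sum_i phi_i psi_{j-i}):
  psi_1 = theta_1 + phi_1 = -0.672 + (0.002) = -0.67
Right-hand sides:
  c_0 = sigma^2 (1 + theta_1 psi_1) = 3 * (1 + (-0.672)(-0.67)) = 3 * 1.45024 = 4.35072
  c_1 = sigma^2 theta_1 = 3 * (-0.672) = -2.016
  c_2 = 0
Equations for k = 0, 1, 2 (AR order 2, c_2 = 0):
  (E0) gamma(0) = phi_1 gamma(1) + phi_2 gamma(2) + c_0
  (E1) gamma(1) = phi_1 gamma(0) + phi_2 gamma(1) + c_1
  (E2) gamma(2) = phi_1 gamma(1) + phi_2 gamma(0)
From (E1): gamma(1) = A gamma(0) + B with
  A = phi_1 / (1 - phi_2) = 0.002 / 0.934 = 0.002141,   B = c_1 / (1 - phi_2) = -2.016 / 0.934 = -2.158458.
Insert (E2) into (E0): gamma(0) (1 - phi_2^2) = phi_1 (1 + phi_2) gamma(1) + c_0.
  phi_1 (1 + phi_2) = (0.002)(1.066) = 0.002132,   1 - phi_2^2 = 0.995644.
Replace gamma(1) by A gamma(0) + B and collect gamma(0):
  gamma(0) [0.995644 - (0.002132)(0.002141)] = (0.002132)(-2.158458) + 4.35072
  gamma(0) * 0.995639 = 4.346118
  gamma(0) = 4.346118 / 0.995639 = 4.365153.
  gamma(1) = A gamma(0) + B = (0.002141)(4.365153) + (-2.158458) = -2.149111.
  gamma(2) = phi_1 gamma(1) + phi_2 gamma(0) = (0.002)(-2.149111) + (0.066)(4.365153) = 0.283802.
Therefore gamma(2) = 0.2838 (to 4 decimal places).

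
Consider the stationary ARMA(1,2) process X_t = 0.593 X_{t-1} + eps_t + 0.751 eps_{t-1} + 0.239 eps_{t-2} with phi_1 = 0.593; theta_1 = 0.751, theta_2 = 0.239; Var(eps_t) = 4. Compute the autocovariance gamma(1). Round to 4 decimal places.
\gamma(1) = 14.8721

Multiply the model equation by X_{t-k} and take expectations. With theta_0 = psi_0 = 1 and psi_j the MA(infinity) weights, this gives
  gamma(k) - sum_i phi_i gamma(k-i) = c_k,
  c_k = sigma^2 * sum_{j=k..q} theta_j psi_{j-k}   (c_k = 0 for k > q),
using gamma(-m) = gamma(m).
psi-weights needed (psi_j = theta_j + sum_i phi_i psi_{j-i}):
  psi_1 = theta_1 + phi_1 = 0.751 + (0.593) = 1.344
  psi_2 = theta_2 + phi_1 psi_1 = 0.239 + (0.593)(1.344) = 1.035992
Right-hand sides:
  c_0 = sigma^2 (1 + theta_1 psi_1 + theta_2 psi_2) = 4 * (1 + (0.751)(1.344) + (0.239)(1.035992)) = 4 * 2.256946 = 9.027784
  c_1 = sigma^2 (theta_1 + theta_2 psi_1) = 4 * (0.751 + (0.239)(1.344)) = 4.288864
  c_2 = sigma^2 theta_2 = 4 * (0.239) = 0.956
Equations for k = 0 and k = 1 (AR order 1):
  gamma(0) = phi_1 gamma(1) + c_0
  gamma(1) = phi_1 gamma(0) + c_1
Substituting the second into the first: gamma(0) (1 - phi_1^2) = c_0 + phi_1 c_1, so
  gamma(0) = (c_0 + phi_1 c_1) / (1 - phi_1^2) = (9.027784 + (0.593)(4.288864)) / (1 - (0.593)^2) = 11.571081 / 0.648351 = 17.846939.
  gamma(1) = phi_1 gamma(0) + c_1 = (0.593)(17.846939) + (4.288864) = 14.872099.
Therefore gamma(1) = 14.8721 (to 4 decimal places).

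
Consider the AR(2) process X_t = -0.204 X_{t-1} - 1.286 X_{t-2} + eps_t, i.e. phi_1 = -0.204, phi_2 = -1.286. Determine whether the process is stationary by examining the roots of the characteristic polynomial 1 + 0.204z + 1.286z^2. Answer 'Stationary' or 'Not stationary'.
\text{Not stationary}

The AR(p) characteristic polynomial is P(z) = 1 + 0.204z + 1.286z^2.
Stationarity requires all roots to lie outside the unit circle, i.e. |z| > 1 for every root.
Set 1 + (0.204) z + (1.286) z^2 = 0, i.e. a z^2 + b z + c = 0 with a = 1.286, b = 0.204, c = 1.
Discriminant D = b^2 - 4ac = (0.204)^2 - 4*(1.286)*1 = 0.041616 - (5.144) = -5.102384.
D < 0, so the roots are the complex-conjugate pair z = (-b +/- i sqrt(-D)) / (2a) = -0.0793 +/- 0.8782i.
For a conjugate pair |z|^2 = z * conj(z) = (product of roots) = c/a = 1/(1.286) = 0.777605, so |z| = sqrt(0.777605) = 0.8818 for both roots.
Moduli of all roots: 0.8818, 0.8818.
All moduli strictly greater than 1? No.
Verdict: Not stationary.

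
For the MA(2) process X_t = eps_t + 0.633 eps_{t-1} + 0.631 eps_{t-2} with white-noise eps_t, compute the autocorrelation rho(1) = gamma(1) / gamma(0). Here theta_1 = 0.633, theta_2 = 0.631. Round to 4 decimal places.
\rho(1) = 0.5739

For an MA(q) process with theta_0 = 1, the autocovariance is
  gamma(k) = sigma^2 * sum_{i=0..q-k} theta_i * theta_{i+k},
and rho(k) = gamma(k) / gamma(0). Sigma^2 cancels.
  numerator   = (1)*(0.633) + (0.633)*(0.631) = 1.032423.
  denominator = (1)^2 + (0.633)^2 + (0.631)^2 = 1.79885.
  rho(1) = 1.032423 / 1.79885 = 0.5739.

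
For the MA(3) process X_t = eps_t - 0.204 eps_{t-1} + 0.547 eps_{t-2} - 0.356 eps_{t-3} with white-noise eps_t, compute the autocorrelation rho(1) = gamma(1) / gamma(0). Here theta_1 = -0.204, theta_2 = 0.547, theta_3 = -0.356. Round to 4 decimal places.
\rho(1) = -0.3477

For an MA(q) process with theta_0 = 1, the autocovariance is
  gamma(k) = sigma^2 * sum_{i=0..q-k} theta_i * theta_{i+k},
and rho(k) = gamma(k) / gamma(0). Sigma^2 cancels.
  numerator   = (1)*(-0.204) + (-0.204)*(0.547) + (0.547)*(-0.356) = -0.51032.
  denominator = (1)^2 + (-0.204)^2 + (0.547)^2 + (-0.356)^2 = 1.467561.
  rho(1) = -0.51032 / 1.467561 = -0.3477.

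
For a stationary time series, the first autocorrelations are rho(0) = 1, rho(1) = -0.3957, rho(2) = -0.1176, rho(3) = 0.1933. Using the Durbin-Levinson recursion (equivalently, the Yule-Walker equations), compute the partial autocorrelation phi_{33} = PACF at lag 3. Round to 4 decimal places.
\phi_{33} = 0.0040

The PACF at lag k is phi_{kk}, the last component of the solution
to the Yule-Walker system G_k phi = r_k where
  (G_k)_{ij} = rho(|i - j|), (r_k)_i = rho(i), i,j = 1..k.
Equivalently, Durbin-Levinson gives phi_{kk} iteratively:
  phi_{11} = rho(1)
  phi_{kk} = [rho(k) - sum_{j=1..k-1} phi_{k-1,j} rho(k-j)]
            / [1 - sum_{j=1..k-1} phi_{k-1,j} rho(j)],
  phi_{k,j} = phi_{k-1,j} - phi_{kk} phi_{k-1,k-j},  j = 1..k-1.
Step k = 1:
  phi_11 = rho(1) = -0.3957.
Step k = 2:
  phi_22 = [rho(2) - phi_11 rho(1)] / [1 - phi_11 rho(1)] = [-0.1176 - (-0.3957)(-0.3957)] / [1 - (-0.3957)(-0.3957)]
         = -0.27417849 / 0.84342151 = -0.325079.
  Update: phi_21 = phi_11 - phi_22 phi_11 = -0.3957 - (-0.325079)(-0.3957) = -0.524334.
Step k = 3:
  phi_33 = [rho(3) - phi_21 rho(2) - phi_22 rho(1)] / [1 - phi_21 rho(1) - phi_22 rho(2)]
    numerator   = 0.1933 - (-0.524334)(-0.1176) - (-0.325079)(-0.3957) = 0.00300466
    denominator = 1 - (-0.524334)(-0.3957) - (-0.325079)(-0.1176) = 0.75429188
  phi_33 = 0.00300466 / 0.75429188 = 0.004.
Therefore phi_{33} = 0.0040.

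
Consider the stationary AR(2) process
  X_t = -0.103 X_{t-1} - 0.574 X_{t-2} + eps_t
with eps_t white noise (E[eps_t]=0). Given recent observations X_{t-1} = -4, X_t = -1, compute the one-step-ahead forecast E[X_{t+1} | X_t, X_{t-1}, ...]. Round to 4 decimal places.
E[X_{t+1} \mid \mathcal F_t] = 2.3990

For an AR(p) model X_t = c + sum_i phi_i X_{t-i} + eps_t, the
one-step-ahead conditional mean is
  E[X_{t+1} | X_t, ...] = c + sum_i phi_i X_{t+1-i}.
Substitute known values:
  E[X_{t+1} | ...] = (-0.103) * (-1) + (-0.574) * (-4)
                   = 2.3990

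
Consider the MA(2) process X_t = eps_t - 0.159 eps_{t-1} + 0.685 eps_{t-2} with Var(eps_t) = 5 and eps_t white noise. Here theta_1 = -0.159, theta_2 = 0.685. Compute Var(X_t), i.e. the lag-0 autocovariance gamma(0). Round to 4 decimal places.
\gamma(0) = 7.4725

For an MA(q) process X_t = eps_t + sum_i theta_i eps_{t-i} with
Var(eps_t) = sigma^2, the variance is
  gamma(0) = sigma^2 * (1 + sum_i theta_i^2).
  sum_i theta_i^2 = (-0.159)^2 + (0.685)^2 = 0.025281 + 0.469225 = 0.494506.
  gamma(0) = 5 * (1 + 0.494506) = 5 * 1.494506 = 7.47253, which rounds to 7.4725.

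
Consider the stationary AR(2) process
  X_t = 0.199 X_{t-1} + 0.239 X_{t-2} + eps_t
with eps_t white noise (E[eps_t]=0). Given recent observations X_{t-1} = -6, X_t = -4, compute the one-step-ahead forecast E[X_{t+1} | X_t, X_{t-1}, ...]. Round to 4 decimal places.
E[X_{t+1} \mid \mathcal F_t] = -2.2300

For an AR(p) model X_t = c + sum_i phi_i X_{t-i} + eps_t, the
one-step-ahead conditional mean is
  E[X_{t+1} | X_t, ...] = c + sum_i phi_i X_{t+1-i}.
Substitute known values:
  E[X_{t+1} | ...] = (0.199) * (-4) + (0.239) * (-6)
                   = -2.2300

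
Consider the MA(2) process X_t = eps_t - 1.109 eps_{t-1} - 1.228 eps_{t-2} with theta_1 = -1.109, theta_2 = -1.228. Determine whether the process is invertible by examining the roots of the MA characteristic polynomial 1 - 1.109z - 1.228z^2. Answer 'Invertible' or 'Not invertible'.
\text{Not invertible}

The MA(q) characteristic polynomial is P(z) = 1 - 1.109z - 1.228z^2.
Invertibility requires all roots to lie outside the unit circle, i.e. |z| > 1 for every root.
Set 1 + (-1.109) z + (-1.228) z^2 = 0, i.e. a z^2 + b z + c = 0 with a = -1.228, b = -1.109, c = 1.
Discriminant D = b^2 - 4ac = (-1.109)^2 - 4*(-1.228)*1 = 1.229881 - (-4.912) = 6.141881.
D >= 0, so the roots are real: z = (-b +/- sqrt(D)) / (2a) = (1.109 +/- 2.478282) / (-2.456).
  z_1 = (1.109 + 2.478282) / (-2.456) = -1.4606,   |z_1| = 1.4606.
  z_2 = (1.109 - 2.478282) / (-2.456) = 0.5575,   |z_2| = 0.5575.
Moduli of all roots: 1.4606, 0.5575.
All moduli strictly greater than 1? No.
Verdict: Not invertible.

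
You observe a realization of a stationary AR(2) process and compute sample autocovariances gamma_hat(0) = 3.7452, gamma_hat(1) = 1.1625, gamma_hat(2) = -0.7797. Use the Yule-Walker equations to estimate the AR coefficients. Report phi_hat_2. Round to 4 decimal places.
\hat\phi_{2} = -0.3370

The Yule-Walker equations for an AR(p) process read, in matrix form,
  Gamma_p phi = r_p,   with   (Gamma_p)_{ij} = gamma(|i - j|),
                       (r_p)_i = gamma(i),   i,j = 1..p.
Substitute the sample gammas (Toeplitz matrix and right-hand side of size 2):
  Gamma_p = [[3.7452, 1.1625], [1.1625, 3.7452]]
  r_p     = [1.1625, -0.7797]
Written out:
  3.7452 phi_1 + 1.1625 phi_2 = 1.1625
  1.1625 phi_1 + 3.7452 phi_2 = -0.7797
Solve by Cramer's rule:
  det = gamma(0)^2 - gamma(1)^2 = (3.7452)^2 - (1.1625)^2 = 14.02652304 - 1.35140625 = 12.67511679
  phi_hat_1 = [gamma(1) gamma(0) - gamma(1) gamma(2)] / det = [(1.1625)(3.7452) - (1.1625)(-0.7797)] / 12.67511679 = 5.26019625 / 12.67511679 = 0.415
  phi_hat_2 = [gamma(0) gamma(2) - gamma(1)^2] / det = [(3.7452)(-0.7797) - (1.1625)^2] / 12.67511679 = -4.27153869 / 12.67511679 = -0.337
So phi_hat = [0.4150, -0.3370].
Therefore phi_hat_2 = -0.3370.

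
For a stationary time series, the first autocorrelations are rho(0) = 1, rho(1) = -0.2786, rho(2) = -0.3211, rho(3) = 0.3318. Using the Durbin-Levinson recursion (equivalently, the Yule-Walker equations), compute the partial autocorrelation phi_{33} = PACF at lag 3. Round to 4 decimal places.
\phi_{33} = 0.1110

The PACF at lag k is phi_{kk}, the last component of the solution
to the Yule-Walker system G_k phi = r_k where
  (G_k)_{ij} = rho(|i - j|), (r_k)_i = rho(i), i,j = 1..k.
Equivalently, Durbin-Levinson gives phi_{kk} iteratively:
  phi_{11} = rho(1)
  phi_{kk} = [rho(k) - sum_{j=1..k-1} phi_{k-1,j} rho(k-j)]
            / [1 - sum_{j=1..k-1} phi_{k-1,j} rho(j)],
  phi_{k,j} = phi_{k-1,j} - phi_{kk} phi_{k-1,k-j},  j = 1..k-1.
Step k = 1:
  phi_11 = rho(1) = -0.2786.
Step k = 2:
  phi_22 = [rho(2) - phi_11 rho(1)] / [1 - phi_11 rho(1)] = [-0.3211 - (-0.2786)(-0.2786)] / [1 - (-0.2786)(-0.2786)]
         = -0.39871796 / 0.92238204 = -0.43227.
  Update: phi_21 = phi_11 - phi_22 phi_11 = -0.2786 - (-0.43227)(-0.2786) = -0.39903.
Step k = 3:
  phi_33 = [rho(3) - phi_21 rho(2) - phi_22 rho(1)] / [1 - phi_21 rho(1) - phi_22 rho(2)]
    numerator   = 0.3318 - (-0.39903)(-0.3211) - (-0.43227)(-0.2786) = 0.08324096
    denominator = 1 - (-0.39903)(-0.2786) - (-0.43227)(-0.3211) = 0.75002828
  phi_33 = 0.08324096 / 0.75002828 = 0.111.
Therefore phi_{33} = 0.1110.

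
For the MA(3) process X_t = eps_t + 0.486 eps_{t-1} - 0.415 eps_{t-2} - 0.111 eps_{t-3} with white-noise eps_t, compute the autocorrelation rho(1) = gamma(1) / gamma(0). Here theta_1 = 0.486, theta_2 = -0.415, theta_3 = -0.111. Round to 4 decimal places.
\rho(1) = 0.2325

For an MA(q) process with theta_0 = 1, the autocovariance is
  gamma(k) = sigma^2 * sum_{i=0..q-k} theta_i * theta_{i+k},
and rho(k) = gamma(k) / gamma(0). Sigma^2 cancels.
  numerator   = (1)*(0.486) + (0.486)*(-0.415) + (-0.415)*(-0.111) = 0.330375.
  denominator = (1)^2 + (0.486)^2 + (-0.415)^2 + (-0.111)^2 = 1.420742.
  rho(1) = 0.330375 / 1.420742 = 0.2325.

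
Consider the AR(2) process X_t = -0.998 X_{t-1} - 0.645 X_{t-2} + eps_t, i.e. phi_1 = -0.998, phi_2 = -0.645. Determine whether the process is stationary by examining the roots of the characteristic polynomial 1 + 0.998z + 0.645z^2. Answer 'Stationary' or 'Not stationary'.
\text{Stationary}

The AR(p) characteristic polynomial is P(z) = 1 + 0.998z + 0.645z^2.
Stationarity requires all roots to lie outside the unit circle, i.e. |z| > 1 for every root.
Set 1 + (0.998) z + (0.645) z^2 = 0, i.e. a z^2 + b z + c = 0 with a = 0.645, b = 0.998, c = 1.
Discriminant D = b^2 - 4ac = (0.998)^2 - 4*(0.645)*1 = 0.996004 - (2.58) = -1.583996.
D < 0, so the roots are the complex-conjugate pair z = (-b +/- i sqrt(-D)) / (2a) = -0.7736 +/- 0.9756i.
For a conjugate pair |z|^2 = z * conj(z) = (product of roots) = c/a = 1/(0.645) = 1.550388, so |z| = sqrt(1.550388) = 1.2451 for both roots.
Moduli of all roots: 1.2451, 1.2451.
All moduli strictly greater than 1? Yes.
Verdict: Stationary.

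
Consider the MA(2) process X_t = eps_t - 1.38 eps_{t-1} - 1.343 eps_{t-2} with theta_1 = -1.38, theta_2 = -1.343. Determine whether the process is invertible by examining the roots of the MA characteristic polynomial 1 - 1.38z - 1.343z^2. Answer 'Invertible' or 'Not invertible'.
\text{Not invertible}

The MA(q) characteristic polynomial is P(z) = 1 - 1.38z - 1.343z^2.
Invertibility requires all roots to lie outside the unit circle, i.e. |z| > 1 for every root.
Set 1 + (-1.38) z + (-1.343) z^2 = 0, i.e. a z^2 + b z + c = 0 with a = -1.343, b = -1.38, c = 1.
Discriminant D = b^2 - 4ac = (-1.38)^2 - 4*(-1.343)*1 = 1.9044 - (-5.372) = 7.2764.
D >= 0, so the roots are real: z = (-b +/- sqrt(D)) / (2a) = (1.38 +/- 2.69748) / (-2.686).
  z_1 = (1.38 + 2.69748) / (-2.686) = -1.518,   |z_1| = 1.518.
  z_2 = (1.38 - 2.69748) / (-2.686) = 0.4905,   |z_2| = 0.4905.
Moduli of all roots: 1.5180, 0.4905.
All moduli strictly greater than 1? No.
Verdict: Not invertible.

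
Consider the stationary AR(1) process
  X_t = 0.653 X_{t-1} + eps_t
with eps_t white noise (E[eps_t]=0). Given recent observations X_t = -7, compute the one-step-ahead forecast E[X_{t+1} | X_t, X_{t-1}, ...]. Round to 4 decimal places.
E[X_{t+1} \mid \mathcal F_t] = -4.5710

For an AR(p) model X_t = c + sum_i phi_i X_{t-i} + eps_t, the
one-step-ahead conditional mean is
  E[X_{t+1} | X_t, ...] = c + sum_i phi_i X_{t+1-i}.
Substitute known values:
  E[X_{t+1} | ...] = (0.653) * (-7)
                   = -4.5710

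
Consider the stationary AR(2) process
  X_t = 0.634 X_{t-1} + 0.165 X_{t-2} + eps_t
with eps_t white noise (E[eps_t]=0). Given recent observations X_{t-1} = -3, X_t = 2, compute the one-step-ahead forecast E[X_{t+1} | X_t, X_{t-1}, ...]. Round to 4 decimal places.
E[X_{t+1} \mid \mathcal F_t] = 0.7730

For an AR(p) model X_t = c + sum_i phi_i X_{t-i} + eps_t, the
one-step-ahead conditional mean is
  E[X_{t+1} | X_t, ...] = c + sum_i phi_i X_{t+1-i}.
Substitute known values:
  E[X_{t+1} | ...] = (0.634) * (2) + (0.165) * (-3)
                   = 0.7730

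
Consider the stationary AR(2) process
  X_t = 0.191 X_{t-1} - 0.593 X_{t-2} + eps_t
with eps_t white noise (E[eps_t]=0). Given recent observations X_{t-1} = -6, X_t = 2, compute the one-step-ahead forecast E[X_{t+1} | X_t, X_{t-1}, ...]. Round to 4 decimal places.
E[X_{t+1} \mid \mathcal F_t] = 3.9400

For an AR(p) model X_t = c + sum_i phi_i X_{t-i} + eps_t, the
one-step-ahead conditional mean is
  E[X_{t+1} | X_t, ...] = c + sum_i phi_i X_{t+1-i}.
Substitute known values:
  E[X_{t+1} | ...] = (0.191) * (2) + (-0.593) * (-6)
                   = 3.9400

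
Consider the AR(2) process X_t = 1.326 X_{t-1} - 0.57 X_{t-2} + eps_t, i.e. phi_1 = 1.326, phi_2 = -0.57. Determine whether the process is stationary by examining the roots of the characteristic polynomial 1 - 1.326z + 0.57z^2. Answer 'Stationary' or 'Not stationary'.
\text{Stationary}

The AR(p) characteristic polynomial is P(z) = 1 - 1.326z + 0.57z^2.
Stationarity requires all roots to lie outside the unit circle, i.e. |z| > 1 for every root.
Set 1 + (-1.326) z + (0.57) z^2 = 0, i.e. a z^2 + b z + c = 0 with a = 0.57, b = -1.326, c = 1.
Discriminant D = b^2 - 4ac = (-1.326)^2 - 4*(0.57)*1 = 1.758276 - (2.28) = -0.521724.
D < 0, so the roots are the complex-conjugate pair z = (-b +/- i sqrt(-D)) / (2a) = 1.1632 +/- 0.6336i.
For a conjugate pair |z|^2 = z * conj(z) = (product of roots) = c/a = 1/(0.57) = 1.754386, so |z| = sqrt(1.754386) = 1.3245 for both roots.
Moduli of all roots: 1.3245, 1.3245.
All moduli strictly greater than 1? Yes.
Verdict: Stationary.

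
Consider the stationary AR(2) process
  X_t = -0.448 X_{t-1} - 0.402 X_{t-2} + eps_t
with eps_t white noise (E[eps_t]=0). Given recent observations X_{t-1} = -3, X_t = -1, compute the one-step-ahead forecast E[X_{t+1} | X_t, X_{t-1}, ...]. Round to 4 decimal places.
E[X_{t+1} \mid \mathcal F_t] = 1.6540

For an AR(p) model X_t = c + sum_i phi_i X_{t-i} + eps_t, the
one-step-ahead conditional mean is
  E[X_{t+1} | X_t, ...] = c + sum_i phi_i X_{t+1-i}.
Substitute known values:
  E[X_{t+1} | ...] = (-0.448) * (-1) + (-0.402) * (-3)
                   = 1.6540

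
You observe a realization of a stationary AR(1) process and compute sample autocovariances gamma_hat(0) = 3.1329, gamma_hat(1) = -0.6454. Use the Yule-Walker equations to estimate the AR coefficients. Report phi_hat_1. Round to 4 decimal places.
\hat\phi_{1} = -0.2060

The Yule-Walker equations for an AR(p) process read, in matrix form,
  Gamma_p phi = r_p,   with   (Gamma_p)_{ij} = gamma(|i - j|),
                       (r_p)_i = gamma(i),   i,j = 1..p.
Substitute the sample gammas (Toeplitz matrix and right-hand side of size 1):
  Gamma_p = [[3.1329]]
  r_p     = [-0.6454]
With p = 1 this is the single equation gamma(0) phi_1 = gamma(1):
  phi_hat_1 = gamma(1) / gamma(0) = -0.6454 / 3.1329 = -0.2060.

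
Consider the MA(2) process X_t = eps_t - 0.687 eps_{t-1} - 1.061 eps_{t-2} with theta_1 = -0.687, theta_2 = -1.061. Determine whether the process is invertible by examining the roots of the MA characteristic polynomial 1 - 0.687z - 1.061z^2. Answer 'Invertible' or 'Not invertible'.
\text{Not invertible}

The MA(q) characteristic polynomial is P(z) = 1 - 0.687z - 1.061z^2.
Invertibility requires all roots to lie outside the unit circle, i.e. |z| > 1 for every root.
Set 1 + (-0.687) z + (-1.061) z^2 = 0, i.e. a z^2 + b z + c = 0 with a = -1.061, b = -0.687, c = 1.
Discriminant D = b^2 - 4ac = (-0.687)^2 - 4*(-1.061)*1 = 0.471969 - (-4.244) = 4.715969.
D >= 0, so the roots are real: z = (-b +/- sqrt(D)) / (2a) = (0.687 +/- 2.171628) / (-2.122).
  z_1 = (0.687 + 2.171628) / (-2.122) = -1.3471,   |z_1| = 1.3471.
  z_2 = (0.687 - 2.171628) / (-2.122) = 0.6996,   |z_2| = 0.6996.
Moduli of all roots: 1.3471, 0.6996.
All moduli strictly greater than 1? No.
Verdict: Not invertible.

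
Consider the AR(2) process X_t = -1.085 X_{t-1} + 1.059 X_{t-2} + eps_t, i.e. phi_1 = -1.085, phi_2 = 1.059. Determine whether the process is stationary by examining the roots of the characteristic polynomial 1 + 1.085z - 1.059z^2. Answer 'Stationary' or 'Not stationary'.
\text{Not stationary}

The AR(p) characteristic polynomial is P(z) = 1 + 1.085z - 1.059z^2.
Stationarity requires all roots to lie outside the unit circle, i.e. |z| > 1 for every root.
Set 1 + (1.085) z + (-1.059) z^2 = 0, i.e. a z^2 + b z + c = 0 with a = -1.059, b = 1.085, c = 1.
Discriminant D = b^2 - 4ac = (1.085)^2 - 4*(-1.059)*1 = 1.177225 - (-4.236) = 5.413225.
D >= 0, so the roots are real: z = (-b +/- sqrt(D)) / (2a) = (-1.085 +/- 2.326634) / (-2.118).
  z_1 = (-1.085 + 2.326634) / (-2.118) = -0.5862,   |z_1| = 0.5862.
  z_2 = (-1.085 - 2.326634) / (-2.118) = 1.6108,   |z_2| = 1.6108.
Moduli of all roots: 0.5862, 1.6108.
All moduli strictly greater than 1? No.
Verdict: Not stationary.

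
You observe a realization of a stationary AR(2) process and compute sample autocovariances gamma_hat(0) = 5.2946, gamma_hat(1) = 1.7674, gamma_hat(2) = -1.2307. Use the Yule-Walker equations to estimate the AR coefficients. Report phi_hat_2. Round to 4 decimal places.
\hat\phi_{2} = -0.3870

The Yule-Walker equations for an AR(p) process read, in matrix form,
  Gamma_p phi = r_p,   with   (Gamma_p)_{ij} = gamma(|i - j|),
                       (r_p)_i = gamma(i),   i,j = 1..p.
Substitute the sample gammas (Toeplitz matrix and right-hand side of size 2):
  Gamma_p = [[5.2946, 1.7674], [1.7674, 5.2946]]
  r_p     = [1.7674, -1.2307]
Written out:
  5.2946 phi_1 + 1.7674 phi_2 = 1.7674
  1.7674 phi_1 + 5.2946 phi_2 = -1.2307
Solve by Cramer's rule:
  det = gamma(0)^2 - gamma(1)^2 = (5.2946)^2 - (1.7674)^2 = 28.03278916 - 3.12370276 = 24.9090864
  phi_hat_1 = [gamma(1) gamma(0) - gamma(1) gamma(2)] / det = [(1.7674)(5.2946) - (1.7674)(-1.2307)] / 24.9090864 = 11.53281522 / 24.9090864 = 0.463
  phi_hat_2 = [gamma(0) gamma(2) - gamma(1)^2] / det = [(5.2946)(-1.2307) - (1.7674)^2] / 24.9090864 = -9.63976698 / 24.9090864 = -0.387
So phi_hat = [0.4630, -0.3870].
Therefore phi_hat_2 = -0.3870.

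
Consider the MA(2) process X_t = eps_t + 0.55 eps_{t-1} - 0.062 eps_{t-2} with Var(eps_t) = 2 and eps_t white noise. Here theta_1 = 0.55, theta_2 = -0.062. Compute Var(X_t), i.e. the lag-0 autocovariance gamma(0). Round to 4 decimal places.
\gamma(0) = 2.6127

For an MA(q) process X_t = eps_t + sum_i theta_i eps_{t-i} with
Var(eps_t) = sigma^2, the variance is
  gamma(0) = sigma^2 * (1 + sum_i theta_i^2).
  sum_i theta_i^2 = (0.55)^2 + (-0.062)^2 = 0.3025 + 0.003844 = 0.306344.
  gamma(0) = 2 * (1 + 0.306344) = 2 * 1.306344 = 2.612688, which rounds to 2.6127.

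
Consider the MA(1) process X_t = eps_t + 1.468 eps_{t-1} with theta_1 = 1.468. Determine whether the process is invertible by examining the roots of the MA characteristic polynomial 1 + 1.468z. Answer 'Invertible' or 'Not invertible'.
\text{Not invertible}

The MA(q) characteristic polynomial is P(z) = 1 + 1.468z.
Invertibility requires all roots to lie outside the unit circle, i.e. |z| > 1 for every root.
This is linear in z: 1 + (1.468) z = 0  =>  z = -1/(1.468) = -0.681199,  |z| = 0.681199.
Moduli of all roots: 0.6812.
All moduli strictly greater than 1? No.
Verdict: Not invertible.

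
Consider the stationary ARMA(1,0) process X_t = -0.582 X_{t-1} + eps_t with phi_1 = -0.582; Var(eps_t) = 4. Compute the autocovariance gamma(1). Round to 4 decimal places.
\gamma(1) = -3.5205

Multiply the model equation by X_{t-k} and take expectations. With theta_0 = psi_0 = 1 and psi_j the MA(infinity) weights, this gives
  gamma(k) - sum_i phi_i gamma(k-i) = c_k,
  c_k = sigma^2 * sum_{j=k..q} theta_j psi_{j-k}   (c_k = 0 for k > q),
using gamma(-m) = gamma(m).
Pure AR (q = 0): c_0 = sigma^2 = 4, c_k = 0 for k >= 1.
Equations for k = 0 and k = 1 (AR order 1):
  gamma(0) = phi_1 gamma(1) + c_0
  gamma(1) = phi_1 gamma(0) + c_1
Substituting the second into the first: gamma(0) (1 - phi_1^2) = c_0 + phi_1 c_1, so
  gamma(0) = c_0 / (1 - phi_1^2) = 4 / (1 - (-0.582)^2) = 4 / 0.661276 = 6.048911.
  gamma(1) = phi_1 gamma(0) = (-0.582)(6.048911) = -3.520466.
Therefore gamma(1) = -3.5205 (to 4 decimal places).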